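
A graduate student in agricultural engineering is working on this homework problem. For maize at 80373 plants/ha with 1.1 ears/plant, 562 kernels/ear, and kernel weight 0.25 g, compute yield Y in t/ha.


Y = density * ears * kernels * kw
  = 80373 * 1.1 * 562 * 0.25 g/ha
  = 12421647.15 g/ha
  = 12421.65 kg/ha = 12.42 t/ha


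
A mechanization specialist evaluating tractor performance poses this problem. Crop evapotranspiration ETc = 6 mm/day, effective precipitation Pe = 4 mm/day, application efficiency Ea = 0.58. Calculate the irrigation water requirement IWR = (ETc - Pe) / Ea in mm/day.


IWR = (ETc - Pe) / Ea
    = (6 - 4) / 0.58
    = 2 / 0.58
    = 3.45 mm/day


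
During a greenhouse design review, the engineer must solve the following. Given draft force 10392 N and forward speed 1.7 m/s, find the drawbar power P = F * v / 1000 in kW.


P = F * v / 1000
  = 10392 * 1.7 / 1000
  = 17666.40 / 1000
  = 17.67 kW


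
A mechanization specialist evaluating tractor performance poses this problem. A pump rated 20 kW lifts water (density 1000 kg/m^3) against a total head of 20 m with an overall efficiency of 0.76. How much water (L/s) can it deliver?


Q = (P * 1000 * eta) / (rho * g * H)
  = (20 * 1000 * 0.76) / (1000 * 9.81 * 20)
  = 15200 / 196200
  = 0.07747 m^3/s = 77.47 L/s


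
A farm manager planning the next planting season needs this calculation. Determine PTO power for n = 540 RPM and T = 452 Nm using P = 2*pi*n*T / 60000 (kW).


P = 2*pi*n*T / 60000
  = 2*pi * 540 * 452 / 60000
  = 1533599.87 / 60000
  = 25.56 kW


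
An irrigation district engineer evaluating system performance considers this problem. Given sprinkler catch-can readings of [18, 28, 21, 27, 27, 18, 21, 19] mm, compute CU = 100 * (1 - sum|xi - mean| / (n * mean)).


xbar = 179 / 8 = 22.375
sum|xi - xbar| = 29.750
CU = 100 * (1 - 29.750 / (8 * 22.375))
   = 100 * (1 - 0.1662)
   = 83.38%


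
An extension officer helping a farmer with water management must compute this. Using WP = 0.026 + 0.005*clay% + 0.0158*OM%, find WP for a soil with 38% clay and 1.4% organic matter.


WP = 0.026 + 0.005*38 + 0.0158*1.4
   = 0.026 + 0.1900 + 0.0221
   = 0.2381


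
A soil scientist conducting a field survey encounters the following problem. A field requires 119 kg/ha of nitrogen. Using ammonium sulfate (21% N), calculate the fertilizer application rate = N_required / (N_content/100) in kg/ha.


Rate = N_required / (N_content / 100)
     = 119 / (21 / 100)
     = 119 / 0.21
     = 566.67 kg/ha


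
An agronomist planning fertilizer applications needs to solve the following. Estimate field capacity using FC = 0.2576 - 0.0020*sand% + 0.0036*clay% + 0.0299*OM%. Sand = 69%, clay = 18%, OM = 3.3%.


FC = 0.2576 - 0.0020*69 + 0.0036*18 + 0.0299*3.3
   = 0.2576 - 0.1380 + 0.0648 + 0.0987
   = 0.2831


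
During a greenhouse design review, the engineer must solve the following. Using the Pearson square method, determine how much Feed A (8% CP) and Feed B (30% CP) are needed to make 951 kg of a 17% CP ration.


parts_A = CP_b - target = 30 - 17 = 13
parts_B = target - CP_a = 17 - 8 = 9
total_parts = 13 + 9 = 22
Feed A = 951 * 13 / 22 = 561.95 kg
Feed B = 951 * 9 / 22 = 389.05 kg

561.95 kg


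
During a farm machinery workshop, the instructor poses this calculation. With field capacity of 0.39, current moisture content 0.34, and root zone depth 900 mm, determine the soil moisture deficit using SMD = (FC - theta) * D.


SMD = (FC - theta) * D
    = (0.39 - 0.34) * 900
    = 0.050 * 900
    = 45 mm


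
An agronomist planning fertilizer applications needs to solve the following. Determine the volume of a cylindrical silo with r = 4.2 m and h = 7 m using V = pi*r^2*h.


V = pi * r^2 * h
  = pi * 4.2^2 * 7
  = pi * 17.64 * 7
  = 387.92 m^3


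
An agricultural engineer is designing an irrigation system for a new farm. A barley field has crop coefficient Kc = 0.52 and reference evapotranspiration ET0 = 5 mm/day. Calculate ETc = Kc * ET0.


ETc = Kc * ET0
    = 0.52 * 5
    = 2.60 mm/day


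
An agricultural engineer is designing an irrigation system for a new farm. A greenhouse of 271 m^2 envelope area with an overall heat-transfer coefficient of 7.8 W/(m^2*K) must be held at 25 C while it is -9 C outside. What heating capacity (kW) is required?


dT = 25 - (-9) = 34 K
Q = U * A * dT
  = 7.8 * 271 * 34
  = 71869.20 W = 71.87 kW


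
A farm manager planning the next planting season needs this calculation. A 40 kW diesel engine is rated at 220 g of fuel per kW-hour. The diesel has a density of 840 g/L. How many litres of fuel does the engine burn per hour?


FC = P * BSFC / rho_fuel
   = 40 * 220 / 840
   = 8800 / 840
   = 10.48 L/h


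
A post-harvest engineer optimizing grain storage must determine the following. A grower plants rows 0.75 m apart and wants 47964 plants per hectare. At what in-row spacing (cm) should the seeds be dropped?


spacing = 10000 / (row_sp * density)
        = 10000 / (0.75 * 47964)
        = 10000 / 35973
        = 0.27799 m = 27.80 cm


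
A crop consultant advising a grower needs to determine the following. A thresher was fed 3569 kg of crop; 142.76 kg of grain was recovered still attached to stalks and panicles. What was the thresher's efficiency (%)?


eta = (total - unthreshed) / total * 100
    = (3569 - 142.76) / 3569 * 100
    = 3426.24 / 3569 * 100
    = 96%


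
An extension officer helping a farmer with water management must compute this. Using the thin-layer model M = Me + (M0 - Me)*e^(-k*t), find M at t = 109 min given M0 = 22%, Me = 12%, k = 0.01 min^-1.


M = Me + (M0 - Me) * e^(-k*t)
  = 12 + (22 - 12) * e^(-0.01*109)
  = 12 + 10 * e^(-1.090)
  = 12 + 10 * 0.33622
  = 12 + 3.3622
  = 15.36%


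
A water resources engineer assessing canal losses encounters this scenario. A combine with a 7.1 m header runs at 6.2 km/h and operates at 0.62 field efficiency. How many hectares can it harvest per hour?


C = w * v * eta_f / 10
  = 7.1 * 6.2 * 0.62 / 10
  = 27.29 / 10
  = 2.73 ha/h


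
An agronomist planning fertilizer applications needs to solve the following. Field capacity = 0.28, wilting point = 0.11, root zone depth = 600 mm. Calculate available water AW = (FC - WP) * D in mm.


AW = (FC - WP) * D
   = (0.28 - 0.11) * 600
   = 0.17 * 600
   = 102 mm


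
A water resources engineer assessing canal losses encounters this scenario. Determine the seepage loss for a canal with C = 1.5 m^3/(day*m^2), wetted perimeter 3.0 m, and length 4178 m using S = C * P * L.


S = C * P * L
  = 1.5 * 3.0 * 4178
  = 18801 m^3/day


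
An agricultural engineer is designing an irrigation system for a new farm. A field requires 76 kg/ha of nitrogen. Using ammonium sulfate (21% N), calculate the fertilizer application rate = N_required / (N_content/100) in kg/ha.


Rate = N_required / (N_content / 100)
     = 76 / (21 / 100)
     = 76 / 0.21
     = 361.90 kg/ha


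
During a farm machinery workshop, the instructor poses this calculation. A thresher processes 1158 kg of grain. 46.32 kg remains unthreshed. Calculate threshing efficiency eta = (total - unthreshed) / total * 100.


eta = (total - unthreshed) / total * 100
    = (1158 - 46.32) / 1158 * 100
    = 1111.68 / 1158 * 100
    = 96%


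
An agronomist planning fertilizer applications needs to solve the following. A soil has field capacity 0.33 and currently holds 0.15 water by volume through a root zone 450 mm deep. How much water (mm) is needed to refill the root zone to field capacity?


SMD = (FC - theta) * D
    = (0.33 - 0.15) * 450
    = 0.180 * 450
    = 81 mm


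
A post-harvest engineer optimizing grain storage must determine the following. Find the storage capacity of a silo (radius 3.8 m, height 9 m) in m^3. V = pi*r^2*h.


V = pi * r^2 * h
  = pi * 3.8^2 * 9
  = pi * 14.44 * 9
  = 408.28 m^3


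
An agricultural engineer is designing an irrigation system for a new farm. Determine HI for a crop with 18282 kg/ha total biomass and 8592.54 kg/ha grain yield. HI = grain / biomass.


HI = grain_yield / biomass
   = 8592.54 / 18282
   = 0.47


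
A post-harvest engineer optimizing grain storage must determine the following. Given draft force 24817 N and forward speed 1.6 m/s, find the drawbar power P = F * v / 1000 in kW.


P = F * v / 1000
  = 24817 * 1.6 / 1000
  = 39707.20 / 1000
  = 39.71 kW


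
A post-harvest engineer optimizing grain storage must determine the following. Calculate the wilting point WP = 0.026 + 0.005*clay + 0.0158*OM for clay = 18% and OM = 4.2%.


WP = 0.026 + 0.005*18 + 0.0158*4.2
   = 0.026 + 0.0900 + 0.0664
   = 0.1824


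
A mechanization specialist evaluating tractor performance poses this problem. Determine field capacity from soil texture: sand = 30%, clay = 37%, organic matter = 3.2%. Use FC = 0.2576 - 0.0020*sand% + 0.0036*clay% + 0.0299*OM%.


FC = 0.2576 - 0.0020*30 + 0.0036*37 + 0.0299*3.2
   = 0.2576 - 0.0600 + 0.1332 + 0.0957
   = 0.4265


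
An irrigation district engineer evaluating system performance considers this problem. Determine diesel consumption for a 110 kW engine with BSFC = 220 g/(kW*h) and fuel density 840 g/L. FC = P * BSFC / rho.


FC = P * BSFC / rho_fuel
   = 110 * 220 / 840
   = 24200 / 840
   = 28.81 L/h


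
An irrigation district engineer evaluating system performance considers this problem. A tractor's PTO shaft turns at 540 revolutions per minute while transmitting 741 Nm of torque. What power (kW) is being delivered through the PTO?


P = 2*pi*n*T / 60000
  = 2*pi * 540 * 741 / 60000
  = 2514153.77 / 60000
  = 41.90 kW


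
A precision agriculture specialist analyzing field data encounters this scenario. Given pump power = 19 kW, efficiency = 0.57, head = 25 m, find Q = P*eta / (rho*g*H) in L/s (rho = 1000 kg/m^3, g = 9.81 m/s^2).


Q = (P * 1000 * eta) / (rho * g * H)
  = (19 * 1000 * 0.57) / (1000 * 9.81 * 25)
  = 10830 / 245250
  = 0.04416 m^3/s = 44.16 L/s


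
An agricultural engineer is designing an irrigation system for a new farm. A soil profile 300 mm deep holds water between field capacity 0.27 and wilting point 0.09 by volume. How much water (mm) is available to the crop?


AW = (FC - WP) * D
   = (0.27 - 0.09) * 300
   = 0.18 * 300
   = 54 mm


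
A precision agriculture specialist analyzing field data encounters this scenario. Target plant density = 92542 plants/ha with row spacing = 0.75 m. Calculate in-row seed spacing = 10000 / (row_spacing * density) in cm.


spacing = 10000 / (row_sp * density)
        = 10000 / (0.75 * 92542)
        = 10000 / 69406.50
        = 0.14408 m = 14.41 cm


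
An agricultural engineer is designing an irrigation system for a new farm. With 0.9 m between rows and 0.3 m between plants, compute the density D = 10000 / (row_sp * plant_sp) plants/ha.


D = 10000 / (row_sp * plant_sp)
  = 10000 / (0.9 * 0.3)
  = 10000 / 0.2700
  = 37037.04 plants/ha


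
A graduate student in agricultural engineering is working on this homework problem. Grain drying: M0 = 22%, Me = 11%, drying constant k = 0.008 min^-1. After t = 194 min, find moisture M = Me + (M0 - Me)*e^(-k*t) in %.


M = Me + (M0 - Me) * e^(-k*t)
  = 11 + (22 - 11) * e^(-0.008*194)
  = 11 + 11 * e^(-1.552)
  = 11 + 11 * 0.21182
  = 11 + 2.3301
  = 13.33%


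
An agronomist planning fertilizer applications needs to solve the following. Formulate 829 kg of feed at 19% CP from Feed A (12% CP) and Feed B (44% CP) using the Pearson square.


parts_A = CP_b - target = 44 - 19 = 25
parts_B = target - CP_a = 19 - 12 = 7
total_parts = 25 + 7 = 32
Feed A = 829 * 25 / 32 = 647.66 kg
Feed B = 829 * 7 / 32 = 181.34 kg

647.66 kg


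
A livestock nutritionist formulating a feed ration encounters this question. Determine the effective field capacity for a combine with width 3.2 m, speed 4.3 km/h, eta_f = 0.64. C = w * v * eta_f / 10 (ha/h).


C = w * v * eta_f / 10
  = 3.2 * 4.3 * 0.64 / 10
  = 8.81 / 10
  = 0.88 ha/h


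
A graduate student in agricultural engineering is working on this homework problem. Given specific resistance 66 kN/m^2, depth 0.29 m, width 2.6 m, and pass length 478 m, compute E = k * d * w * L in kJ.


E = k * d * w * L
  = 66 * 0.29 * 2.6 * 478
  = 23787.19 kJ


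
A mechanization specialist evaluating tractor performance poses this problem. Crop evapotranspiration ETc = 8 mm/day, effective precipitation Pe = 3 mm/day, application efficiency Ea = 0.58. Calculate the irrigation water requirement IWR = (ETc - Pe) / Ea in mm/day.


IWR = (ETc - Pe) / Ea
    = (8 - 3) / 0.58
    = 5 / 0.58
    = 8.62 mm/day


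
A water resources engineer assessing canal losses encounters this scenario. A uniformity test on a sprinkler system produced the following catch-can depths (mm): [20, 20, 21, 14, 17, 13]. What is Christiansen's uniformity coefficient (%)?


xbar = 105 / 6 = 17.500
sum|xi - xbar| = 17
CU = 100 * (1 - 17 / (6 * 17.500))
   = 100 * (1 - 0.1619)
   = 83.81%


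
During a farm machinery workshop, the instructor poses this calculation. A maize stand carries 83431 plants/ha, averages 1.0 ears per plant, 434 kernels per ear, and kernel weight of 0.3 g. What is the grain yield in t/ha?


Y = density * ears * kernels * kw
  = 83431 * 1.0 * 434 * 0.3 g/ha
  = 10862716.20 g/ha
  = 10862.72 kg/ha = 10.86 t/ha


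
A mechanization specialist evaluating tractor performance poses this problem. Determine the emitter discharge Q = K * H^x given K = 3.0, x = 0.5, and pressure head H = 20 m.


Q = K * H^x
  = 3.0 * 20^0.5
  = 3.0 * 4.4721
  = 13.42 L/h


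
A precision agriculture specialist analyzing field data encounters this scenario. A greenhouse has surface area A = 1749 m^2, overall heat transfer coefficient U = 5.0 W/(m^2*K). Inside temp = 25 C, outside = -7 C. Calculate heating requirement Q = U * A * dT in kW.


dT = 25 - (-7) = 32 K
Q = U * A * dT
  = 5.0 * 1749 * 32
  = 279840 W = 279.84 kW


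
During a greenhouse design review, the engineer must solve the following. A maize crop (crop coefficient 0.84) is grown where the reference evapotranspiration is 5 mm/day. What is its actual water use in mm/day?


ETc = Kc * ET0
    = 0.84 * 5
    = 4.20 mm/day


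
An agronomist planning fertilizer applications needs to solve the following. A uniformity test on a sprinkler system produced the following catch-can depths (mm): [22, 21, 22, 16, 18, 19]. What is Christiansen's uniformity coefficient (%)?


xbar = 118 / 6 = 19.667
sum|xi - xbar| = 12
CU = 100 * (1 - 12 / (6 * 19.667))
   = 100 * (1 - 0.1017)
   = 89.83%


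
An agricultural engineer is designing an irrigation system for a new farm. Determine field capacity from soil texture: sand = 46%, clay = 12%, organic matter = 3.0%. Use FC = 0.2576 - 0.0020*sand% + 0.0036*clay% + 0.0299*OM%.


FC = 0.2576 - 0.0020*46 + 0.0036*12 + 0.0299*3.0
   = 0.2576 - 0.0920 + 0.0432 + 0.0897
   = 0.2985


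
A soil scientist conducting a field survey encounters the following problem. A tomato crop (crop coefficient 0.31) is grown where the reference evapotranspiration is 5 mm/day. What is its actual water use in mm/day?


ETc = Kc * ET0
    = 0.31 * 5
    = 1.55 mm/day


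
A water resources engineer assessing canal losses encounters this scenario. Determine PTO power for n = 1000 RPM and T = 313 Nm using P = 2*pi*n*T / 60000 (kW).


P = 2*pi*n*T / 60000
  = 2*pi * 1000 * 313 / 60000
  = 1966637.00 / 60000
  = 32.78 kW


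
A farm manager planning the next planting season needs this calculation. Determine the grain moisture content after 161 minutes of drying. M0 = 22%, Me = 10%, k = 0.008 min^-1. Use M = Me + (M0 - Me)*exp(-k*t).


M = Me + (M0 - Me) * e^(-k*t)
  = 10 + (22 - 10) * e^(-0.008*161)
  = 10 + 12 * e^(-1.288)
  = 10 + 12 * 0.27582
  = 10 + 3.3099
  = 13.31%


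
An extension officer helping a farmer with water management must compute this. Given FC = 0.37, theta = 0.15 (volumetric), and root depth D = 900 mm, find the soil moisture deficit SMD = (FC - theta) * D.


SMD = (FC - theta) * D
    = (0.37 - 0.15) * 900
    = 0.220 * 900
    = 198 mm


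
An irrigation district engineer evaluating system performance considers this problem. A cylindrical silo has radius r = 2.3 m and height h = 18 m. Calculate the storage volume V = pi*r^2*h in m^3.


V = pi * r^2 * h
  = pi * 2.3^2 * 18
  = pi * 5.29 * 18
  = 299.14 m^3


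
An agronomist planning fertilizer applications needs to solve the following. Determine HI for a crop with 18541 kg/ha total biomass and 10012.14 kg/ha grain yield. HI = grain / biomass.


HI = grain_yield / biomass
   = 10012.14 / 18541
   = 0.54


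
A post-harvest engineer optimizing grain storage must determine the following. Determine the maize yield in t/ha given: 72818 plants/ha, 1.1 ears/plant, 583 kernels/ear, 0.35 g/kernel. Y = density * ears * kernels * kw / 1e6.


Y = density * ears * kernels * kw
  = 72818 * 1.1 * 583 * 0.35 g/ha
  = 16344364.19 g/ha
  = 16344.36 kg/ha = 16.34 t/ha


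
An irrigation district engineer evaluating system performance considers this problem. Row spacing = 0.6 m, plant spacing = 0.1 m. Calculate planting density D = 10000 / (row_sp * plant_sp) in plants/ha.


D = 10000 / (row_sp * plant_sp)
  = 10000 / (0.6 * 0.1)
  = 10000 / 0.0600
  = 166666.67 plants/ha


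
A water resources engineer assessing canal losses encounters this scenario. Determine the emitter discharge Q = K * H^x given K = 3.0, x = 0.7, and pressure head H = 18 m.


Q = K * H^x
  = 3.0 * 18^0.7
  = 3.0 * 7.5629
  = 22.69 L/h


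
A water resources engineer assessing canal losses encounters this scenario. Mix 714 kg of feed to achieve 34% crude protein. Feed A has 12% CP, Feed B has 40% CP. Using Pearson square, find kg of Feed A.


parts_A = CP_b - target = 40 - 34 = 6
parts_B = target - CP_a = 34 - 12 = 22
total_parts = 6 + 22 = 28
Feed A = 714 * 6 / 28 = 153 kg
Feed B = 714 * 22 / 28 = 561 kg

153 kg


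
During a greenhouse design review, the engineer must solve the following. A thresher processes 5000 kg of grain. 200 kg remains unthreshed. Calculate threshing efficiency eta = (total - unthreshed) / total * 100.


eta = (total - unthreshed) / total * 100
    = (5000 - 200) / 5000 * 100
    = 4800 / 5000 * 100
    = 96%


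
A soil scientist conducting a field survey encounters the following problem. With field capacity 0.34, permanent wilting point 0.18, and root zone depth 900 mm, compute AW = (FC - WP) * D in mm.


AW = (FC - WP) * D
   = (0.34 - 0.18) * 900
   = 0.16 * 900
   = 144 mm


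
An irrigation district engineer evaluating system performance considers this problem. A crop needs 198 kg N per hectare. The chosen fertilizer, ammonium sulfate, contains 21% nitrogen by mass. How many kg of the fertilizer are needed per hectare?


Rate = N_required / (N_content / 100)
     = 198 / (21 / 100)
     = 198 / 0.21
     = 942.86 kg/ha


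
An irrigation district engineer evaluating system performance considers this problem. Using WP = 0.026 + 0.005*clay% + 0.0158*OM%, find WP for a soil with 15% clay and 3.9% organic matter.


WP = 0.026 + 0.005*15 + 0.0158*3.9
   = 0.026 + 0.0750 + 0.0616
   = 0.1626


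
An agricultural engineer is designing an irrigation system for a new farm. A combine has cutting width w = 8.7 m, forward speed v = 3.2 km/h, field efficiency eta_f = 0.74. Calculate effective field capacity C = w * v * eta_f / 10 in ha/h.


C = w * v * eta_f / 10
  = 8.7 * 3.2 * 0.74 / 10
  = 20.60 / 10
  = 2.06 ha/h


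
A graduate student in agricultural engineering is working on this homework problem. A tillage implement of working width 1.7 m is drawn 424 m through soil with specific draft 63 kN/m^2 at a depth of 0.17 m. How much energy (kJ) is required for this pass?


E = k * d * w * L
  = 63 * 0.17 * 1.7 * 424
  = 7719.77 kJ


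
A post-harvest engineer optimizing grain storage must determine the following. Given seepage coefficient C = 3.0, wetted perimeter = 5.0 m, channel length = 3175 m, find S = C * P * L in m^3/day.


S = C * P * L
  = 3.0 * 5.0 * 3175
  = 47625 m^3/day


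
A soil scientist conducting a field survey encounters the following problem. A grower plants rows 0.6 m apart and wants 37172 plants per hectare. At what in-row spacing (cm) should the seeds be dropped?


spacing = 10000 / (row_sp * density)
        = 10000 / (0.6 * 37172)
        = 10000 / 22303.20
        = 0.44837 m = 44.84 cm


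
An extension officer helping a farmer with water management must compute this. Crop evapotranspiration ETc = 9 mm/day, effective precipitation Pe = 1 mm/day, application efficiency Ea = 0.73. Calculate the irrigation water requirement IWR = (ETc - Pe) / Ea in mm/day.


IWR = (ETc - Pe) / Ea
    = (9 - 1) / 0.73
    = 8 / 0.73
    = 10.96 mm/day


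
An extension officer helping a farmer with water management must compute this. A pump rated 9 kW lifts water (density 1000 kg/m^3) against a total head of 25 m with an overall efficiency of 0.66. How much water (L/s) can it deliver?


Q = (P * 1000 * eta) / (rho * g * H)
  = (9 * 1000 * 0.66) / (1000 * 9.81 * 25)
  = 5940 / 245250
  = 0.02422 m^3/s = 24.22 L/s


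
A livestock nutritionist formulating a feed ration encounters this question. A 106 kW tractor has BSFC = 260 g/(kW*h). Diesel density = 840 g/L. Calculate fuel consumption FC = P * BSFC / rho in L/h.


FC = P * BSFC / rho_fuel
   = 106 * 260 / 840
   = 27560 / 840
   = 32.81 L/h


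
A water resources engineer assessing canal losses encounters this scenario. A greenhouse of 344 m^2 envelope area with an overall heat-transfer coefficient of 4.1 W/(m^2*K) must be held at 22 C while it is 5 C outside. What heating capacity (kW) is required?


dT = 22 - (5) = 17 K
Q = U * A * dT
  = 4.1 * 344 * 17
  = 23976.80 W = 23.98 kW


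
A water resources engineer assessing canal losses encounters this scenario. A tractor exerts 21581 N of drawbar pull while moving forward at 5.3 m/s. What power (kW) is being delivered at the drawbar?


P = F * v / 1000
  = 21581 * 5.3 / 1000
  = 114379.30 / 1000
  = 114.38 kW


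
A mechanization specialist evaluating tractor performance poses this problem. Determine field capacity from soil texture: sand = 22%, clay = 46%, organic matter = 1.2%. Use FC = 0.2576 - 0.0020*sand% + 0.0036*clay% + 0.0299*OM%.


FC = 0.2576 - 0.0020*22 + 0.0036*46 + 0.0299*1.2
   = 0.2576 - 0.0440 + 0.1656 + 0.0359
   = 0.4151


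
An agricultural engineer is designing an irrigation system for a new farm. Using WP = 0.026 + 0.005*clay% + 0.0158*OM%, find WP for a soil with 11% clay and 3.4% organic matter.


WP = 0.026 + 0.005*11 + 0.0158*3.4
   = 0.026 + 0.0550 + 0.0537
   = 0.1347


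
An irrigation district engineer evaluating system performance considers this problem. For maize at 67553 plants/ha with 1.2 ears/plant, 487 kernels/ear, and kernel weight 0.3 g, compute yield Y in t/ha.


Y = density * ears * kernels * kw
  = 67553 * 1.2 * 487 * 0.3 g/ha
  = 11843391.96 g/ha
  = 11843.39 kg/ha = 11.84 t/ha


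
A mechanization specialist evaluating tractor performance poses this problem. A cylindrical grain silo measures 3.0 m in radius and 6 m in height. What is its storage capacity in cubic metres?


V = pi * r^2 * h
  = pi * 3.0^2 * 6
  = pi * 9 * 6
  = 169.65 m^3


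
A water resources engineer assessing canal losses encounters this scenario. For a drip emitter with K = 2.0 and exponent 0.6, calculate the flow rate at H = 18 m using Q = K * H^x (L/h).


Q = K * H^x
  = 2.0 * 18^0.6
  = 2.0 * 5.6645
  = 11.33 L/h


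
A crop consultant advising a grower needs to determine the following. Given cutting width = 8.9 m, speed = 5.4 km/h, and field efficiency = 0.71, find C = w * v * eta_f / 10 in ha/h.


C = w * v * eta_f / 10
  = 8.9 * 5.4 * 0.71 / 10
  = 34.12 / 10
  = 3.41 ha/h


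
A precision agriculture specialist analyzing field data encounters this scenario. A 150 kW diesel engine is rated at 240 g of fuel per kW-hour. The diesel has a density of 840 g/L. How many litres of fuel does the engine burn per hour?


FC = P * BSFC / rho_fuel
   = 150 * 240 / 840
   = 36000 / 840
   = 42.86 L/h


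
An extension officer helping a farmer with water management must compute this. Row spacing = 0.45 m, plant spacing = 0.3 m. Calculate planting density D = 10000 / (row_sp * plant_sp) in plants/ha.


D = 10000 / (row_sp * plant_sp)
  = 10000 / (0.45 * 0.3)
  = 10000 / 0.1350
  = 74074.07 plants/ha


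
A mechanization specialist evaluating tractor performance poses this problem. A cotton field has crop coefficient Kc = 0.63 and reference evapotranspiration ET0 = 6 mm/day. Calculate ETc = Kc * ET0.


ETc = Kc * ET0
    = 0.63 * 6
    = 3.78 mm/day


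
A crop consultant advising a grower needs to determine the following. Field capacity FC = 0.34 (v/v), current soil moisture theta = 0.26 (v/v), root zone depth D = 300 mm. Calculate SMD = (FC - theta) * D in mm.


SMD = (FC - theta) * D
    = (0.34 - 0.26) * 300
    = 0.080 * 300
    = 24 mm


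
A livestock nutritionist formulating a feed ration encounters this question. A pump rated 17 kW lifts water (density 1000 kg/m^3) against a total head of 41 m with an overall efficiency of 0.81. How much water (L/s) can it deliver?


Q = (P * 1000 * eta) / (rho * g * H)
  = (17 * 1000 * 0.81) / (1000 * 9.81 * 41)
  = 13770 / 402210
  = 0.03424 m^3/s = 34.24 L/s


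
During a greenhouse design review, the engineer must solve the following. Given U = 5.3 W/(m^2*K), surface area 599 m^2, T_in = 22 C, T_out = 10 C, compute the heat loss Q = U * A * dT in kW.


dT = 22 - (10) = 12 K
Q = U * A * dT
  = 5.3 * 599 * 12
  = 38096.40 W = 38.10 kW


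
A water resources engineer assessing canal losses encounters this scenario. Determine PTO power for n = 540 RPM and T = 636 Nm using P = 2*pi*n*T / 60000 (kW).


P = 2*pi*n*T / 60000
  = 2*pi * 540 * 636 / 60000
  = 2157897.16 / 60000
  = 35.96 kW


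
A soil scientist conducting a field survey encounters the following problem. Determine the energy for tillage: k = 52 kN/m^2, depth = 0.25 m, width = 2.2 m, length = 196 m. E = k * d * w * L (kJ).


E = k * d * w * L
  = 52 * 0.25 * 2.2 * 196
  = 5605.60 kJ


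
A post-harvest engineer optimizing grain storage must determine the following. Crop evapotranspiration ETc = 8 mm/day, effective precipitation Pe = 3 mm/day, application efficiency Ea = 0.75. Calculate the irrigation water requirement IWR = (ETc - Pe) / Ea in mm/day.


IWR = (ETc - Pe) / Ea
    = (8 - 3) / 0.75
    = 5 / 0.75
    = 6.67 mm/day


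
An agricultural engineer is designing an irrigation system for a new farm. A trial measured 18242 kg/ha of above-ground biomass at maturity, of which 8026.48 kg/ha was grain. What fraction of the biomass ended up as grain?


HI = grain_yield / biomass
   = 8026.48 / 18242
   = 0.44


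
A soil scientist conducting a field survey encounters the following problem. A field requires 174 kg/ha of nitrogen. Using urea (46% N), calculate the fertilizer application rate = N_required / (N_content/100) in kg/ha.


Rate = N_required / (N_content / 100)
     = 174 / (46 / 100)
     = 174 / 0.46
     = 378.26 kg/ha


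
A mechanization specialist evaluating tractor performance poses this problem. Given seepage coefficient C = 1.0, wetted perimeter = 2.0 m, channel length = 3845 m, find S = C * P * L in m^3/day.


S = C * P * L
  = 1.0 * 2.0 * 3845
  = 7690 m^3/day


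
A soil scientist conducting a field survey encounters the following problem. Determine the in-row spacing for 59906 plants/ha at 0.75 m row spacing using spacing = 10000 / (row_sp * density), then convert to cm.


spacing = 10000 / (row_sp * density)
        = 10000 / (0.75 * 59906)
        = 10000 / 44929.50
        = 0.22257 m = 22.26 cm


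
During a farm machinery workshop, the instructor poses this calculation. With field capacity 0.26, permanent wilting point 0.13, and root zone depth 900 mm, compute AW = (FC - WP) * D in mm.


AW = (FC - WP) * D
   = (0.26 - 0.13) * 900
   = 0.13 * 900
   = 117 mm


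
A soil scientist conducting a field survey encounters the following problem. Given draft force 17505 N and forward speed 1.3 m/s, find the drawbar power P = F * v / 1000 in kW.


P = F * v / 1000
  = 17505 * 1.3 / 1000
  = 22756.50 / 1000
  = 22.76 kW


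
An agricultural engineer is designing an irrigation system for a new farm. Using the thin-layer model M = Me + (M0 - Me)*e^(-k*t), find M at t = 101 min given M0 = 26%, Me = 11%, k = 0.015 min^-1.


M = Me + (M0 - Me) * e^(-k*t)
  = 11 + (26 - 11) * e^(-0.015*101)
  = 11 + 15 * e^(-1.515)
  = 11 + 15 * 0.21981
  = 11 + 3.2971
  = 14.30%


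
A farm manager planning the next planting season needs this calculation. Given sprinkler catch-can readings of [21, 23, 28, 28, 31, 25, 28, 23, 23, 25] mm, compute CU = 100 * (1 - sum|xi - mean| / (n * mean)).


xbar = 255 / 10 = 25.500
sum|xi - xbar| = 26
CU = 100 * (1 - 26 / (10 * 25.500))
   = 100 * (1 - 0.1020)
   = 89.80%


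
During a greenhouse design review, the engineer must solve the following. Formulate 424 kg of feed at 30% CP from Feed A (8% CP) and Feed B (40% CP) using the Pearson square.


parts_A = CP_b - target = 40 - 30 = 10
parts_B = target - CP_a = 30 - 8 = 22
total_parts = 10 + 22 = 32
Feed A = 424 * 10 / 32 = 132.50 kg
Feed B = 424 * 22 / 32 = 291.50 kg

132.50 kg


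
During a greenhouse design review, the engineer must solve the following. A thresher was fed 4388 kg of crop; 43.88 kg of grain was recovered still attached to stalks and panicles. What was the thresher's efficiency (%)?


eta = (total - unthreshed) / total * 100
    = (4388 - 43.88) / 4388 * 100
    = 4344.12 / 4388 * 100
    = 99%


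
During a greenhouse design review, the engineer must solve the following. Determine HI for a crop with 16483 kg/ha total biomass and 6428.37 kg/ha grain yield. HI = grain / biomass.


HI = grain_yield / biomass
   = 6428.37 / 16483
   = 0.39


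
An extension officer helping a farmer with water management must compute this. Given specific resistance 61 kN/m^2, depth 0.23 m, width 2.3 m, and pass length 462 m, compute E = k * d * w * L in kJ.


E = k * d * w * L
  = 61 * 0.23 * 2.3 * 462
  = 14908.28 kJ


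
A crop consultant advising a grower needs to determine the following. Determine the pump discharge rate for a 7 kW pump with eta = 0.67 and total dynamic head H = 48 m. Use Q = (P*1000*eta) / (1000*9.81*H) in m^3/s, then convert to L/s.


Q = (P * 1000 * eta) / (rho * g * H)
  = (7 * 1000 * 0.67) / (1000 * 9.81 * 48)
  = 4690 / 470880
  = 0.00996 m^3/s = 9.96 L/s


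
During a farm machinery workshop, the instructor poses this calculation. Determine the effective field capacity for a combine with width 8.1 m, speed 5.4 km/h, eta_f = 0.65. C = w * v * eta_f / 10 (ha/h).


C = w * v * eta_f / 10
  = 8.1 * 5.4 * 0.65 / 10
  = 28.43 / 10
  = 2.84 ha/h


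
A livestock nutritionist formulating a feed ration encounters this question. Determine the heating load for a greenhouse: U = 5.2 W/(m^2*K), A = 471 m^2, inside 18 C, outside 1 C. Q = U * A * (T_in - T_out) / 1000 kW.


dT = 18 - (1) = 17 K
Q = U * A * dT
  = 5.2 * 471 * 17
  = 41636.40 W = 41.64 kW


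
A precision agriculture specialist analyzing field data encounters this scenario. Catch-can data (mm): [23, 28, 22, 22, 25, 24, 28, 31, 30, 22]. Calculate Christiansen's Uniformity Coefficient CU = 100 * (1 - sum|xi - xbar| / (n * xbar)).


xbar = 255 / 10 = 25.500
sum|xi - xbar| = 30
CU = 100 * (1 - 30 / (10 * 25.500))
   = 100 * (1 - 0.1176)
   = 88.24%


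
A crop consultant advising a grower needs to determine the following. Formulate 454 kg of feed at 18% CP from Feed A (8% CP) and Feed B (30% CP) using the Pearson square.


parts_A = CP_b - target = 30 - 18 = 12
parts_B = target - CP_a = 18 - 8 = 10
total_parts = 12 + 10 = 22
Feed A = 454 * 12 / 22 = 247.64 kg
Feed B = 454 * 10 / 22 = 206.36 kg

247.64 kg


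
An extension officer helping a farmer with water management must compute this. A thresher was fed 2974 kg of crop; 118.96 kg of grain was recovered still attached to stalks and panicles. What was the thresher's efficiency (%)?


eta = (total - unthreshed) / total * 100
    = (2974 - 118.96) / 2974 * 100
    = 2855.04 / 2974 * 100
    = 96%


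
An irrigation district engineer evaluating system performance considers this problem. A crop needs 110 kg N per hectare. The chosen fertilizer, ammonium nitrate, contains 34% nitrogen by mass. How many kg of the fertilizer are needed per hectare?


Rate = N_required / (N_content / 100)
     = 110 / (34 / 100)
     = 110 / 0.34
     = 323.53 kg/ha


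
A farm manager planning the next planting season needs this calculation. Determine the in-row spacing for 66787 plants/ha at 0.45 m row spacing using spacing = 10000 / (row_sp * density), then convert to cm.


spacing = 10000 / (row_sp * density)
        = 10000 / (0.45 * 66787)
        = 10000 / 30054.15
        = 0.33273 m = 33.27 cm


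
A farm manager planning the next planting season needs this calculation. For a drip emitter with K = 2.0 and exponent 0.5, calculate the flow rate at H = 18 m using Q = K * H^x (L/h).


Q = K * H^x
  = 2.0 * 18^0.5
  = 2.0 * 4.2426
  = 8.49 L/h


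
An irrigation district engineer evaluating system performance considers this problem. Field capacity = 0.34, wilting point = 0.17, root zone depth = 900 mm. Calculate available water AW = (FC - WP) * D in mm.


AW = (FC - WP) * D
   = (0.34 - 0.17) * 900
   = 0.17 * 900
   = 153 mm


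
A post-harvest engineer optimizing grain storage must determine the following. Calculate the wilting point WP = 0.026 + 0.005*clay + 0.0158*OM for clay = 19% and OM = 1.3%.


WP = 0.026 + 0.005*19 + 0.0158*1.3
   = 0.026 + 0.0950 + 0.0205
   = 0.1415


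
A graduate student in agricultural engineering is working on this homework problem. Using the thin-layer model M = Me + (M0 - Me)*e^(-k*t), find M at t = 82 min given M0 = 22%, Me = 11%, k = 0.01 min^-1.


M = Me + (M0 - Me) * e^(-k*t)
  = 11 + (22 - 11) * e^(-0.01*82)
  = 11 + 11 * e^(-0.820)
  = 11 + 11 * 0.44043
  = 11 + 4.8447
  = 15.84%


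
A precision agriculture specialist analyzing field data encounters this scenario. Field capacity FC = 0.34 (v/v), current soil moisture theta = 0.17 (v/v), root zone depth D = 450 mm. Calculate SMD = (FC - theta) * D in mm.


SMD = (FC - theta) * D
    = (0.34 - 0.17) * 450
    = 0.170 * 450
    = 76.50 mm


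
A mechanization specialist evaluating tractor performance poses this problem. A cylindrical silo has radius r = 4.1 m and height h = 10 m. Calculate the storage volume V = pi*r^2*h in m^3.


V = pi * r^2 * h
  = pi * 4.1^2 * 10
  = pi * 16.81 * 10
  = 528.10 m^3


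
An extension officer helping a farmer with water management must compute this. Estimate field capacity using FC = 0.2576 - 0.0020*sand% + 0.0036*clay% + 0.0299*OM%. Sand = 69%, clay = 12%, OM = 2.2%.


FC = 0.2576 - 0.0020*69 + 0.0036*12 + 0.0299*2.2
   = 0.2576 - 0.1380 + 0.0432 + 0.0658
   = 0.2286


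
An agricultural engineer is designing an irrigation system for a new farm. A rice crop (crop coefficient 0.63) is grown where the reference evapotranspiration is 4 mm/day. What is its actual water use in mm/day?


ETc = Kc * ET0
    = 0.63 * 4
    = 2.52 mm/day


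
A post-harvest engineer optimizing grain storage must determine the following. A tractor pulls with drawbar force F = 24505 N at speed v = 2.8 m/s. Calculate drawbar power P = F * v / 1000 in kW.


P = F * v / 1000
  = 24505 * 2.8 / 1000
  = 68614 / 1000
  = 68.61 kW


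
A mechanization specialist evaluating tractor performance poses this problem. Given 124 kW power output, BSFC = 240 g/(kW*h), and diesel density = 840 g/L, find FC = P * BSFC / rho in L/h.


FC = P * BSFC / rho_fuel
   = 124 * 240 / 840
   = 29760 / 840
   = 35.43 L/h


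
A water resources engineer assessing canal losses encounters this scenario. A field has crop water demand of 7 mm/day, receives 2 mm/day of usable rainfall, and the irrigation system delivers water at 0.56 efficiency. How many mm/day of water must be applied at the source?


IWR = (ETc - Pe) / Ea
    = (7 - 2) / 0.56
    = 5 / 0.56
    = 8.93 mm/day


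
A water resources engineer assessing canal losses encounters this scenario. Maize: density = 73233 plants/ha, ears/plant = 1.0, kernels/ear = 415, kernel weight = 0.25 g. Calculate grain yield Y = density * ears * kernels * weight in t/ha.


Y = density * ears * kernels * kw
  = 73233 * 1.0 * 415 * 0.25 g/ha
  = 7597923.75 g/ha
  = 7597.92 kg/ha = 7.60 t/ha


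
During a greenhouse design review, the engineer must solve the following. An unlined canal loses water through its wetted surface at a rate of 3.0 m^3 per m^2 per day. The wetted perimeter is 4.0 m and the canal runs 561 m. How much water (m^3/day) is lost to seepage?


S = C * P * L
  = 3.0 * 4.0 * 561
  = 6732 m^3/day


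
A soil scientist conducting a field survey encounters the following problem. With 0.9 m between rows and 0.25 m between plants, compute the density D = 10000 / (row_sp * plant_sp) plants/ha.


D = 10000 / (row_sp * plant_sp)
  = 10000 / (0.9 * 0.25)
  = 10000 / 0.2250
  = 44444.44 plants/ha


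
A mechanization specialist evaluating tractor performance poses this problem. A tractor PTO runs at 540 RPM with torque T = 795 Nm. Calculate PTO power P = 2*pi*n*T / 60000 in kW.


P = 2*pi*n*T / 60000
  = 2*pi * 540 * 795 / 60000
  = 2697371.45 / 60000
  = 44.96 kW


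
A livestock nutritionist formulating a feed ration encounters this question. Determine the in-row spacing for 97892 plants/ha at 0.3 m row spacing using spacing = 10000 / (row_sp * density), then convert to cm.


spacing = 10000 / (row_sp * density)
        = 10000 / (0.3 * 97892)
        = 10000 / 29367.60
        = 0.34051 m = 34.05 cm


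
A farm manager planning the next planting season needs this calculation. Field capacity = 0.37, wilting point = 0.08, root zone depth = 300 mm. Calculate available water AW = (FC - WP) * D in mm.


AW = (FC - WP) * D
   = (0.37 - 0.08) * 300
   = 0.29 * 300
   = 87 mm


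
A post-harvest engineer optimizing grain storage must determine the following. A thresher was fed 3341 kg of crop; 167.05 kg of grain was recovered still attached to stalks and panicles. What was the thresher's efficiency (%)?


eta = (total - unthreshed) / total * 100
    = (3341 - 167.05) / 3341 * 100
    = 3173.95 / 3341 * 100
    = 95%


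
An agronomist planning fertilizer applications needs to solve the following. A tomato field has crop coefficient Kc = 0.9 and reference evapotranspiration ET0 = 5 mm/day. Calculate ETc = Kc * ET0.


ETc = Kc * ET0
    = 0.9 * 5
    = 4.50 mm/day


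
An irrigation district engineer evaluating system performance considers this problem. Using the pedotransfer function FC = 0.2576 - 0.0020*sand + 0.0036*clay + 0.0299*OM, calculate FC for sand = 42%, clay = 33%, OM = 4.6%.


FC = 0.2576 - 0.0020*42 + 0.0036*33 + 0.0299*4.6
   = 0.2576 - 0.0840 + 0.1188 + 0.1375
   = 0.4299


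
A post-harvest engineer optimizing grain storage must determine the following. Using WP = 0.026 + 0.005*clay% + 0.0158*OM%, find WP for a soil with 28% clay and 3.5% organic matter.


WP = 0.026 + 0.005*28 + 0.0158*3.5
   = 0.026 + 0.1400 + 0.0553
   = 0.2213


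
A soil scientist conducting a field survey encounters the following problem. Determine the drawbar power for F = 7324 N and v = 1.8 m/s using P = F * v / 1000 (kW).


P = F * v / 1000
  = 7324 * 1.8 / 1000
  = 13183.20 / 1000
  = 13.18 kW


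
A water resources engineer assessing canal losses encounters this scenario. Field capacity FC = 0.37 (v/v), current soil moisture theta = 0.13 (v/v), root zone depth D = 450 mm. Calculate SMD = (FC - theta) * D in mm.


SMD = (FC - theta) * D
    = (0.37 - 0.13) * 450
    = 0.240 * 450
    = 108 mm
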